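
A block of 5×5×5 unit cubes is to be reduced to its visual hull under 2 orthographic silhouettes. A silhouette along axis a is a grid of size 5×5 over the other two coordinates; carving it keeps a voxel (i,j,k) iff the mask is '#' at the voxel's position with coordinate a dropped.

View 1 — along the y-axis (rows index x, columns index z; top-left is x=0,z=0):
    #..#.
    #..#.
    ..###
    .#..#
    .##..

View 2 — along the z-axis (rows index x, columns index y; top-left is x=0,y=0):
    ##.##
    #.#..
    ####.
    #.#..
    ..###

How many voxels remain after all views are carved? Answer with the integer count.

|visual hull| = 34

start: 5×5×5 = 125 voxels
V1 y: intersect with XZ mask (11 set) -- 55 left
V2 z: intersect with XY mask (15 set) -- 34 left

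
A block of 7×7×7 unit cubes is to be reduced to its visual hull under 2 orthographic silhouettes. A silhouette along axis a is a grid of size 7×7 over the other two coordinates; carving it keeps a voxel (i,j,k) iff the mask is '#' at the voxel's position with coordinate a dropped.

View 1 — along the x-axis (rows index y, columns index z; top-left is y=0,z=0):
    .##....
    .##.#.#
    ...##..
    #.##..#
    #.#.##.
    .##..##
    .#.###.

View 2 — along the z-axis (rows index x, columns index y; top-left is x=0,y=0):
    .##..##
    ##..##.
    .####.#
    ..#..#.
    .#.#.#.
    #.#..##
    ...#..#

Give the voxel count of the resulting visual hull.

|visual hull| = 84

before carving: 343 voxels (7×7×7)
after view 1 [x-axis, 24 of 49 cells solid] → remaining = 168
after view 2 [z-axis, 24 of 49 cells solid] → remaining = 84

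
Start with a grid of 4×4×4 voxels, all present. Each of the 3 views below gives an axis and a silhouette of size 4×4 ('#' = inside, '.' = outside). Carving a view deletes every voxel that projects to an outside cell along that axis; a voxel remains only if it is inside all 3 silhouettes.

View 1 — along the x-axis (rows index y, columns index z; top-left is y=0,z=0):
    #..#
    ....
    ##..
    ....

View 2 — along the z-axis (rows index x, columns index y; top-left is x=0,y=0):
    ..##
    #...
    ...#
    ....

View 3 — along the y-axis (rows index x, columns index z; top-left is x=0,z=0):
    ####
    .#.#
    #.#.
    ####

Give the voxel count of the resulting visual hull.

remaining voxels: 3

initial block: 4^3 = 64
step 1: project along x, AND mask (4/16) → |grid| = 16
step 2: project along z, AND mask (4/16) → |grid| = 4
step 3: project along y, AND mask (12/16) → |grid| = 3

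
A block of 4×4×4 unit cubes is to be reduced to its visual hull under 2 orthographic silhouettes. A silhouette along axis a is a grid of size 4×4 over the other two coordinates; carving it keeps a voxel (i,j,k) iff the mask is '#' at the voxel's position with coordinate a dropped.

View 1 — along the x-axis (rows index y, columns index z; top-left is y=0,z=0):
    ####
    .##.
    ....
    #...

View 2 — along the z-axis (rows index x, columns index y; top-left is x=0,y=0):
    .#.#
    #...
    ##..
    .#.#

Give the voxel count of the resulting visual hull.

full grid |V| = 64
step 1: project along x, AND mask (7/16) → |grid| = 28
step 2: project along z, AND mask (7/16) → |grid| = 16

voxel count = 16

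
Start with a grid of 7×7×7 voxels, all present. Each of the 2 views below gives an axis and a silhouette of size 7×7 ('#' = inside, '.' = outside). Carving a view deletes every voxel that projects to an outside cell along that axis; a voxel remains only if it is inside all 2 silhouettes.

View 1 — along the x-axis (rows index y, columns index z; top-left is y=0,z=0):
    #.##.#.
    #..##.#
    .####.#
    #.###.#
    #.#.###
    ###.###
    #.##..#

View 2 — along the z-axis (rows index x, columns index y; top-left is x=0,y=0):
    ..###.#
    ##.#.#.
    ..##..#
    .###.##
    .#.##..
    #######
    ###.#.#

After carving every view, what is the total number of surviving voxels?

initial block: 7^3 = 343
V1 x: intersect with YZ mask (33 set) -- 231 left
V2 z: intersect with XY mask (31 set) -- 145 left

145 voxels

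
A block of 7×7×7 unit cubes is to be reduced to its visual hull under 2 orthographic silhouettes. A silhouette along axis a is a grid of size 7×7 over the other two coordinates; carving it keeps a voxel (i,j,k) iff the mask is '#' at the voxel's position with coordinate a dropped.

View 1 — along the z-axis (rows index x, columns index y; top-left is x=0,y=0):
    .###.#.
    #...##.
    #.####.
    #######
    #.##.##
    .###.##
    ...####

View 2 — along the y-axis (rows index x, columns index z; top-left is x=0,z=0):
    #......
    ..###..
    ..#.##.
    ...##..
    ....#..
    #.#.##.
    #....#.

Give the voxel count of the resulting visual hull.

start: 7×7×7 = 343 voxels
step 1: project along z, AND mask (33/49) → |grid| = 231
step 2: project along y, AND mask (16/49) → |grid| = 75

voxel count = 75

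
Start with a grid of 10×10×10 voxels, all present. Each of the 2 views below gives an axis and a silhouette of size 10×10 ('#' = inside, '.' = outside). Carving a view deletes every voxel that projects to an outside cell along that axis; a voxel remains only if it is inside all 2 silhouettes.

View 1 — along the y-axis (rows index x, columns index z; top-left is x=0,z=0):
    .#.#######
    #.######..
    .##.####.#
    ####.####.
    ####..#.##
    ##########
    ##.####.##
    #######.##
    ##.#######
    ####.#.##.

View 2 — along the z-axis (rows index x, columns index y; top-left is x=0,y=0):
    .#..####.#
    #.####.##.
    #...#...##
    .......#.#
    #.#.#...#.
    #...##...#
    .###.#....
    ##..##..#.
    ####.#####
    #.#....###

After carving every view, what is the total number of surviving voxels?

initial block: 10^3 = 1000
[1] y-view keeps 80 columns → grid now 800
[2] z-view keeps 50 columns → grid now 402

402 voxels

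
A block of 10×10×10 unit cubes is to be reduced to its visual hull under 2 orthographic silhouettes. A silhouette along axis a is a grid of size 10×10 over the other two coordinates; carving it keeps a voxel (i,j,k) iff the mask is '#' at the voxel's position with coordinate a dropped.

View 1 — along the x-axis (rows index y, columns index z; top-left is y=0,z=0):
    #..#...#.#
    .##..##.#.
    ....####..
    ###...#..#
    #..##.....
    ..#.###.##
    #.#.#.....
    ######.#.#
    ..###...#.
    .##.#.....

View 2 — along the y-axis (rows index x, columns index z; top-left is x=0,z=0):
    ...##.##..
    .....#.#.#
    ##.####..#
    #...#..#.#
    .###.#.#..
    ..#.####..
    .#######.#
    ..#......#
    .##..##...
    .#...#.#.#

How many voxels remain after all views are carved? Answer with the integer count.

start: 10×10×10 = 1000 voxels
after view 1 [x-axis, 45 of 100 cells solid] → remaining = 450
after view 2 [y-axis, 46 of 100 cells solid] → remaining = 209

209 voxels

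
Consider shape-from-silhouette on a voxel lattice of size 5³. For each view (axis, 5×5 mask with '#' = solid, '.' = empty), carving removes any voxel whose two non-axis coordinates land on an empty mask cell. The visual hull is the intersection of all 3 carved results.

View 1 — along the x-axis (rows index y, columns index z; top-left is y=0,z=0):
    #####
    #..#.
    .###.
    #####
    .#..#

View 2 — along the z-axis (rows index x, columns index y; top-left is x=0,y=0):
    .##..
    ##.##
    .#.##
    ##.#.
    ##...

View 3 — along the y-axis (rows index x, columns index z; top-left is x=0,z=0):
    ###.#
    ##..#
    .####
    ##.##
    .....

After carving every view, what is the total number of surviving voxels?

29 voxels

before carving: 125 voxels (5×5×5)
step 1: project along x, AND mask (17/25) → |grid| = 85
step 2: project along z, AND mask (14/25) → |grid| = 47
step 3: project along y, AND mask (15/25) → |grid| = 29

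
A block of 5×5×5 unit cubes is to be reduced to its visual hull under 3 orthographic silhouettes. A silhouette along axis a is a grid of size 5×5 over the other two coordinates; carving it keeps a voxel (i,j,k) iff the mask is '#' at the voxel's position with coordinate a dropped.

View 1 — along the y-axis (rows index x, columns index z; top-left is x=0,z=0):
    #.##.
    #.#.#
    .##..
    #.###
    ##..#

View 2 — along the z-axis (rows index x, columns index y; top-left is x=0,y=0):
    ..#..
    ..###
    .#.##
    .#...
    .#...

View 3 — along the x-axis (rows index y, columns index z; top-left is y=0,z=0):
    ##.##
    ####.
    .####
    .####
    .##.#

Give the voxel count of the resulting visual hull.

19 voxels

before carving: 125 voxels (5×5×5)
step 1: project along y, AND mask (15/25) → |grid| = 75
step 2: project along z, AND mask (9/25) → |grid| = 25
step 3: project along x, AND mask (19/25) → |grid| = 19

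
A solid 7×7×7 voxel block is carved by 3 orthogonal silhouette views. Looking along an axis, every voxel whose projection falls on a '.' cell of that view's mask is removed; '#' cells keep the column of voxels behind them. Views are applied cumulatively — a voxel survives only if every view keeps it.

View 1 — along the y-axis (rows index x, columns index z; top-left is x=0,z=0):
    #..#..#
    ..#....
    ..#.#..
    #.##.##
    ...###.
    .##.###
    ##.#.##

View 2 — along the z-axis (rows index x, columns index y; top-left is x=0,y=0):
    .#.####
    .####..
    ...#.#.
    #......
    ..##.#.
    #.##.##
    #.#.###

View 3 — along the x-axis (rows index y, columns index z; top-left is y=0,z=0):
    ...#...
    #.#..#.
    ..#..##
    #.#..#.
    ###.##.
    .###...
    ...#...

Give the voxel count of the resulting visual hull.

before carving: 343 voxels (7×7×7)
after view 1 [y-axis, 24 of 49 cells solid] → remaining = 168
after view 2 [z-axis, 25 of 49 cells solid] → remaining = 87
after view 3 [x-axis, 19 of 49 cells solid] → remaining = 31

|visual hull| = 31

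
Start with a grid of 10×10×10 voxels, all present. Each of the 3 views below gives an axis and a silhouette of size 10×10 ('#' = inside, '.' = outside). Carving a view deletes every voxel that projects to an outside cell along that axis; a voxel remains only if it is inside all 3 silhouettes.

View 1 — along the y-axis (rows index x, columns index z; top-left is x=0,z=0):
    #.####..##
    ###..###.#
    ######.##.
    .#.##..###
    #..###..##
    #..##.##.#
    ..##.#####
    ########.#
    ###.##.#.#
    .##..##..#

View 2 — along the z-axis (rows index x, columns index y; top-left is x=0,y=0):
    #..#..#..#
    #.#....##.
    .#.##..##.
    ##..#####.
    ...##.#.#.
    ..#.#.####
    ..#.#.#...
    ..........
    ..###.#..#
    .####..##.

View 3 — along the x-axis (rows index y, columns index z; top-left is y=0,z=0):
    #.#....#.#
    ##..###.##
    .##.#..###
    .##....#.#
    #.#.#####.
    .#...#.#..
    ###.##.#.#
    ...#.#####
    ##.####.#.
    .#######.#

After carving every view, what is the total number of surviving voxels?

voxel count = 175

full grid |V| = 1000
after view 1 [y-axis, 68 of 100 cells solid] → remaining = 680
after view 2 [z-axis, 44 of 100 cells solid] → remaining = 284
after view 3 [x-axis, 59 of 100 cells solid] → remaining = 175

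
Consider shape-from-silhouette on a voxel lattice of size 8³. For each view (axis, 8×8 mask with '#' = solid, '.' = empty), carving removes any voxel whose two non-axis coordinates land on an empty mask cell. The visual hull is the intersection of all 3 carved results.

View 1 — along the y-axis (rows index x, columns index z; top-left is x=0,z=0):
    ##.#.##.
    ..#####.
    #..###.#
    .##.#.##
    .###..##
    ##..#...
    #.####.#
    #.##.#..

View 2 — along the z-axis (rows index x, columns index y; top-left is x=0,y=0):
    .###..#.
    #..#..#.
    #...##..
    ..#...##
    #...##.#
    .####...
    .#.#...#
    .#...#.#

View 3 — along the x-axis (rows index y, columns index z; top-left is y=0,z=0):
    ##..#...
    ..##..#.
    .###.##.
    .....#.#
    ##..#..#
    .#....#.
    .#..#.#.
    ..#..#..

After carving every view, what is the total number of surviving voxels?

remaining voxels: 45

start: 8×8×8 = 512 voxels
[1] y-view keeps 38 columns → grid now 304
[2] z-view keeps 27 columns → grid now 127
[3] x-view keeps 24 columns → grid now 45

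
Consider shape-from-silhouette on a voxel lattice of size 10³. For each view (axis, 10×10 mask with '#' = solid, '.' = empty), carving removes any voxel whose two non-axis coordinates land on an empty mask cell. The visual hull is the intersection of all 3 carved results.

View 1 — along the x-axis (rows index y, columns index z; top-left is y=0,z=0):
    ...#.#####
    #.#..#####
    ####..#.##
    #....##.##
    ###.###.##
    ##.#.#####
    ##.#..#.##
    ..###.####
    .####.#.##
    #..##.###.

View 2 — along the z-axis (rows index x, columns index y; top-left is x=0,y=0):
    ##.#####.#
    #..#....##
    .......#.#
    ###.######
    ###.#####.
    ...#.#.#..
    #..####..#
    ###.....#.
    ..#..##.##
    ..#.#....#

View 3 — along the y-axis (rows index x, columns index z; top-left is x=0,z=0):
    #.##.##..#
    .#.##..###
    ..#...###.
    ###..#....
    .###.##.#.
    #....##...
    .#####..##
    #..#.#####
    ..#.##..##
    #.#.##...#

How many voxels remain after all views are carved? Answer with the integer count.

189 voxels

full grid |V| = 1000
V1 x: intersect with YZ mask (67 set) -- 670 left
V2 z: intersect with XY mask (52 set) -- 349 left
V3 y: intersect with XZ mask (53 set) -- 189 left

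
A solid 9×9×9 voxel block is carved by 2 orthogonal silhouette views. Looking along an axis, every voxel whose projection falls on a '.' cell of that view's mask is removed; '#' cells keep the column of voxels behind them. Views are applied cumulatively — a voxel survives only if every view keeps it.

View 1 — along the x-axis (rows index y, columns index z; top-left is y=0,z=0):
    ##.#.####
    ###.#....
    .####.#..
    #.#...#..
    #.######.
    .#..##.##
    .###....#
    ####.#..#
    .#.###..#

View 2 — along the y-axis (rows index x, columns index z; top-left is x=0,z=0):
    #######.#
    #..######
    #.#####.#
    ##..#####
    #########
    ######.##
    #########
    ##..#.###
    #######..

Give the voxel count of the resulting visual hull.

full grid |V| = 729
step 1: project along x, AND mask (46/81) → |grid| = 414
step 2: project along y, AND mask (68/81) → |grid| = 347

voxel count = 347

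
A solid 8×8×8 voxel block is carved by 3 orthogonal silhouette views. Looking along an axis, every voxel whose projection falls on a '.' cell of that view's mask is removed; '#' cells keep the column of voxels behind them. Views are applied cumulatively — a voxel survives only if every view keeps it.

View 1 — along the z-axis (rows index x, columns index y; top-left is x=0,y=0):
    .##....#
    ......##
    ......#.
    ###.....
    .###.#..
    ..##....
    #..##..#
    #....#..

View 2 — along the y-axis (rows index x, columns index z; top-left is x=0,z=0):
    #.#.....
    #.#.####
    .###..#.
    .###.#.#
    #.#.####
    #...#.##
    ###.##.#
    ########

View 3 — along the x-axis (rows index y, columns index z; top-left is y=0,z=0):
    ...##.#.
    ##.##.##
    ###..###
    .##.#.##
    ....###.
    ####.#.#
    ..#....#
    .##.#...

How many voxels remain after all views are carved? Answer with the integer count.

start: 8×8×8 = 512 voxels
[1] z-view keeps 21 columns → grid now 168
[2] y-view keeps 41 columns → grid now 109
[3] x-view keeps 34 columns → grid now 59

remaining voxels: 59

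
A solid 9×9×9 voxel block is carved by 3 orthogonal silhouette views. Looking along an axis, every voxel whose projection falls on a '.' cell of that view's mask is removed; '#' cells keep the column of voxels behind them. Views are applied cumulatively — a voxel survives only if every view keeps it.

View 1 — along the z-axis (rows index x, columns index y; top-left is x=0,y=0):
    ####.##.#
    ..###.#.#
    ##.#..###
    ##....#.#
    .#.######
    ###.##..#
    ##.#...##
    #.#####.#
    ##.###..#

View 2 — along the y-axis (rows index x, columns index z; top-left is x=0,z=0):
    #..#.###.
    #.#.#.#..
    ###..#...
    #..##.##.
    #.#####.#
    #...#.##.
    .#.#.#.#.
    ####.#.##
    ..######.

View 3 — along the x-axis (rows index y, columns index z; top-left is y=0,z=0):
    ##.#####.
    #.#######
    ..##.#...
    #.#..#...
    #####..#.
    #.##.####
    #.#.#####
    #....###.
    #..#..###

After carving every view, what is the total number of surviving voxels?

voxel count = 190

initial block: 9^3 = 729
after view 1 [z-axis, 53 of 81 cells solid] → remaining = 477
after view 2 [y-axis, 46 of 81 cells solid] → remaining = 277
after view 3 [x-axis, 50 of 81 cells solid] → remaining = 190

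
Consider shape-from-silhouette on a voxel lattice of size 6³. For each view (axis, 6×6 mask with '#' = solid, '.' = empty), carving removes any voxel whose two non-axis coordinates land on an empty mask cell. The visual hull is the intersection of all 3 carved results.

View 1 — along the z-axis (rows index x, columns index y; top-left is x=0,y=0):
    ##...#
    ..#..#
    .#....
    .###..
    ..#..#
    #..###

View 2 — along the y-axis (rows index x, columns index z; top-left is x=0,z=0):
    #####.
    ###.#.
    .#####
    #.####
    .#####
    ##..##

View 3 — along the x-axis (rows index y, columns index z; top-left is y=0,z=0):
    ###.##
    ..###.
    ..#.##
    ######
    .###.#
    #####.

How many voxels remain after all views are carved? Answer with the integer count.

full grid |V| = 216
after view 1 [z-axis, 15 of 36 cells solid] → remaining = 90
after view 2 [y-axis, 28 of 36 cells solid] → remaining = 69
after view 3 [x-axis, 26 of 36 cells solid] → remaining = 52

52 voxels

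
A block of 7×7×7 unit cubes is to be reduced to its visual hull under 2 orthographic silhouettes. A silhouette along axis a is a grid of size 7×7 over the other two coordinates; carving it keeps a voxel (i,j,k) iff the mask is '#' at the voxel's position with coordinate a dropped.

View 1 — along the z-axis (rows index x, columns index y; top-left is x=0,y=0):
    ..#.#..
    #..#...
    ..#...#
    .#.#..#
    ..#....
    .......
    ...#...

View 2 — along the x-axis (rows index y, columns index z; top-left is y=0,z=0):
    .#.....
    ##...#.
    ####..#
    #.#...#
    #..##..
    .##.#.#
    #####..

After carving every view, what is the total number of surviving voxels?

voxel count = 41

initial block: 7^3 = 343
V1 z: intersect with XY mask (11 set) -- 77 left
V2 x: intersect with YZ mask (24 set) -- 41 left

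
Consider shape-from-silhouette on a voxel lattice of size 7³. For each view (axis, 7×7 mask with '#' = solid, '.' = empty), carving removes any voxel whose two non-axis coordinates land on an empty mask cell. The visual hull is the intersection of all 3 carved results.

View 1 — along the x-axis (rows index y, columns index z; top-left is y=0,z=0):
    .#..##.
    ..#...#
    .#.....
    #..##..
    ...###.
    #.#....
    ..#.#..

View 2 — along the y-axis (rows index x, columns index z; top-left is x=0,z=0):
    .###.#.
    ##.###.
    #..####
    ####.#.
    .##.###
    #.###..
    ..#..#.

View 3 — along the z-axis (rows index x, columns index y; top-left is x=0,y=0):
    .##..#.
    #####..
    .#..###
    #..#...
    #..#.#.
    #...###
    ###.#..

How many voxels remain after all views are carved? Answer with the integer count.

remaining voxels: 38

full grid |V| = 343
[1] x-view keeps 16 columns → grid now 112
[2] y-view keeps 30 columns → grid now 71
[3] z-view keeps 25 columns → grid now 38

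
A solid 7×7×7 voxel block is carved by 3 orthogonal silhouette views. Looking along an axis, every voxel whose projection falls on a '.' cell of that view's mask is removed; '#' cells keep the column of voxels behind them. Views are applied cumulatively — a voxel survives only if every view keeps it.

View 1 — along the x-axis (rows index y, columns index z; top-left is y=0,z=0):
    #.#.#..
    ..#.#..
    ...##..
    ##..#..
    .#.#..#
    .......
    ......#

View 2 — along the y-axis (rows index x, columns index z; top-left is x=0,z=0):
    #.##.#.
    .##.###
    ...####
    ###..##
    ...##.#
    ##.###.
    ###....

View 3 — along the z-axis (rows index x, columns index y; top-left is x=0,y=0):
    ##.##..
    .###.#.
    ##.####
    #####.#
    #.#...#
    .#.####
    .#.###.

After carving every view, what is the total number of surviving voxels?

|visual hull| = 38

start: 7×7×7 = 343 voxels
V1 x: intersect with YZ mask (14 set) -- 98 left
V2 y: intersect with XZ mask (29 set) -- 56 left
V3 z: intersect with XY mask (32 set) -- 38 left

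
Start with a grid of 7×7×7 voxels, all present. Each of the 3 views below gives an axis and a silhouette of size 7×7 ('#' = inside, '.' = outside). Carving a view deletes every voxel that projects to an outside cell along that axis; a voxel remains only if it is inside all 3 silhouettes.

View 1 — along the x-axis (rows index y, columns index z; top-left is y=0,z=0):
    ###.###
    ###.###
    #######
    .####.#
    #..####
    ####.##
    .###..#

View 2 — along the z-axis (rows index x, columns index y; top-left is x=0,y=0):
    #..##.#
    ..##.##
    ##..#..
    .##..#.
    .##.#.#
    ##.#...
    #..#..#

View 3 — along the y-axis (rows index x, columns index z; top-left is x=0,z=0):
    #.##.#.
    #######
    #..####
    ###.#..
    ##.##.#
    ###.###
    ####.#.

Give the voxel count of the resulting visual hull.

|visual hull| = 98

start: 7×7×7 = 343 voxels
  1. axis=0 (YZ plane), |mask|=39  ⇒  voxels=273
  2. axis=2 (XY plane), |mask|=24  ⇒  voxels=132
  3. axis=1 (XZ plane), |mask|=36  ⇒  voxels=98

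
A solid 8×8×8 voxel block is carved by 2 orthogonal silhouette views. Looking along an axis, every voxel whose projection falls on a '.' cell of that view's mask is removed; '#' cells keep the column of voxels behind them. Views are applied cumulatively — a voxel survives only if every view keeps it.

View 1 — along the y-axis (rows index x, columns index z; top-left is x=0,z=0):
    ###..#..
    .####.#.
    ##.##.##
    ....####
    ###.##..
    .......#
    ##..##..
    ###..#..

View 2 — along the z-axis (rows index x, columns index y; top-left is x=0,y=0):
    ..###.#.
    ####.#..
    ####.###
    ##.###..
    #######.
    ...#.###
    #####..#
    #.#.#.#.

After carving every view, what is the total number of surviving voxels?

remaining voxels: 182

before carving: 512 voxels (8×8×8)
[1] y-view keeps 33 columns → grid now 264
[2] z-view keeps 42 columns → grid now 182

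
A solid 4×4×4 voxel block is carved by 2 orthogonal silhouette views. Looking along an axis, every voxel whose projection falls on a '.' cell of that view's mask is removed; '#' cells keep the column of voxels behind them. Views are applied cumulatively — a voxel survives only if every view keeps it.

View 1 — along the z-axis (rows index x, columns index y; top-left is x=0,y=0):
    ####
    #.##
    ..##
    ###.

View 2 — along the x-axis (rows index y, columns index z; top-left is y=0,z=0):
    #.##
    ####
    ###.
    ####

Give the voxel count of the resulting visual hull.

before carving: 64 voxels (4×4×4)
[1] z-view keeps 12 columns → grid now 48
[2] x-view keeps 14 columns → grid now 41

41 voxels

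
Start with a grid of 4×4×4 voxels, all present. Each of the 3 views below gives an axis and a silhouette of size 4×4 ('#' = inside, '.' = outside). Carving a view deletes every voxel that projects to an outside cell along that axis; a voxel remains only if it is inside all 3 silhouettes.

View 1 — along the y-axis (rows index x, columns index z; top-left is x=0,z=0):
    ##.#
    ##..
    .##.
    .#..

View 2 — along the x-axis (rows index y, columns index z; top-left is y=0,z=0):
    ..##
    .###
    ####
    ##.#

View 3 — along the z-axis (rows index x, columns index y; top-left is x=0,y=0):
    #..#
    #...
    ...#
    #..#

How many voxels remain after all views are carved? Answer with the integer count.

remaining voxels: 6

before carving: 64 voxels (4×4×4)
V1 y: intersect with XZ mask (8 set) -- 32 left
V2 x: intersect with YZ mask (12 set) -- 23 left
V3 z: intersect with XY mask (6 set) -- 6 left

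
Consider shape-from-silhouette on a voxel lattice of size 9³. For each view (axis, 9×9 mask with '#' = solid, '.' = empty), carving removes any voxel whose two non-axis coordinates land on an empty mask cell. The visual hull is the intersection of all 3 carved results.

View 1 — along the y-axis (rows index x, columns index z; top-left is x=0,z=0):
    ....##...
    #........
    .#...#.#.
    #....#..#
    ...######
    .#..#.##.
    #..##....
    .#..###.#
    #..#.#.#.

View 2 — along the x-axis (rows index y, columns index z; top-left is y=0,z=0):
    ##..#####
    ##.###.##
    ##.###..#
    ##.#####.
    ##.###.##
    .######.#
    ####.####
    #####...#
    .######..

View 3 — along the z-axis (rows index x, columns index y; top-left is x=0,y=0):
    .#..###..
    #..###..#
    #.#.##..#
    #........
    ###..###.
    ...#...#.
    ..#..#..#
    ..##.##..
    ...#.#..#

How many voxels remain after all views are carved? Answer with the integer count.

initial block: 9^3 = 729
  1. axis=1 (XZ plane), |mask|=31  ⇒  voxels=279
  2. axis=0 (YZ plane), |mask|=61  ⇒  voxels=223
  3. axis=2 (XY plane), |mask|=33  ⇒  voxels=90

voxel count = 90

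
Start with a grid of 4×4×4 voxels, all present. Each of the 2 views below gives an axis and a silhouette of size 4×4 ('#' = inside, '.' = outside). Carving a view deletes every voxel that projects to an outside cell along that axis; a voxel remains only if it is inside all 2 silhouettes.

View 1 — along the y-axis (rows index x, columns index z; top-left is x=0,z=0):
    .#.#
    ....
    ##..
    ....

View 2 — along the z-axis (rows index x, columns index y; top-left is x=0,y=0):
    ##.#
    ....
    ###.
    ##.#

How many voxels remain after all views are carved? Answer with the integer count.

start: 4×4×4 = 64 voxels
V1 y: intersect with XZ mask (4 set) -- 16 left
V2 z: intersect with XY mask (9 set) -- 12 left

voxel count = 12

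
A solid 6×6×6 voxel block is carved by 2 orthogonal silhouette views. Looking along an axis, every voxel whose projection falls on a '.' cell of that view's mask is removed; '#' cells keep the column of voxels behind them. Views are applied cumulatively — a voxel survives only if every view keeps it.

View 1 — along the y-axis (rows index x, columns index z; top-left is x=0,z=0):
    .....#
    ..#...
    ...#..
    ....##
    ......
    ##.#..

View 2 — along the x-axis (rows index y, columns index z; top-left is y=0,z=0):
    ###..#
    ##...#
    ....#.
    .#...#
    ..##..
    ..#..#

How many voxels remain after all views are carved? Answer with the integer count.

19 voxels

start: 6×6×6 = 216 voxels
carve view 1 (along y, XZ-mask fill 8/36): 48 voxels remain
carve view 2 (along x, YZ-mask fill 14/36): 19 voxels remain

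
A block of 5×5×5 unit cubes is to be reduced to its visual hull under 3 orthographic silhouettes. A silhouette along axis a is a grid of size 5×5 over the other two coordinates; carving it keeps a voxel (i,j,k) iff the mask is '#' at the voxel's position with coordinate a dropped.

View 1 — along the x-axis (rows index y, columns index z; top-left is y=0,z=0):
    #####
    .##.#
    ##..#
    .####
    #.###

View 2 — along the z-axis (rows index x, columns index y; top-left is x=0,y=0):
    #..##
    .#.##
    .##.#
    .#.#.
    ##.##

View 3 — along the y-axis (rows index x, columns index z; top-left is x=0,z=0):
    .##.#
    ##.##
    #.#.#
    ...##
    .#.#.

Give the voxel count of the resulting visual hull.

initial block: 5^3 = 125
V1 x: intersect with YZ mask (19 set) -- 95 left
V2 z: intersect with XY mask (15 set) -- 57 left
V3 y: intersect with XZ mask (14 set) -- 32 left

voxel count = 32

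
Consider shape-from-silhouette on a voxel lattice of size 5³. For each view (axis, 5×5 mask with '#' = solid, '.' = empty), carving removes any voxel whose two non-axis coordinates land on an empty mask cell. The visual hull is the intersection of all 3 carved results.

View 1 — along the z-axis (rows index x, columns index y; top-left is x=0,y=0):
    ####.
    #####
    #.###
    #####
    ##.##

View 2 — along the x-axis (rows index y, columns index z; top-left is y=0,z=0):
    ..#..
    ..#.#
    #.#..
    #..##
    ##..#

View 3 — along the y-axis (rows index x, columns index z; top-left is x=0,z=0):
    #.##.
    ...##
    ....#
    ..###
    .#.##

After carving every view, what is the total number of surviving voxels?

voxel count = 24

start: 5×5×5 = 125 voxels
carve view 1 (along z, XY-mask fill 22/25): 110 voxels remain
carve view 2 (along x, YZ-mask fill 11/25): 48 voxels remain
carve view 3 (along y, XZ-mask fill 12/25): 24 voxels remain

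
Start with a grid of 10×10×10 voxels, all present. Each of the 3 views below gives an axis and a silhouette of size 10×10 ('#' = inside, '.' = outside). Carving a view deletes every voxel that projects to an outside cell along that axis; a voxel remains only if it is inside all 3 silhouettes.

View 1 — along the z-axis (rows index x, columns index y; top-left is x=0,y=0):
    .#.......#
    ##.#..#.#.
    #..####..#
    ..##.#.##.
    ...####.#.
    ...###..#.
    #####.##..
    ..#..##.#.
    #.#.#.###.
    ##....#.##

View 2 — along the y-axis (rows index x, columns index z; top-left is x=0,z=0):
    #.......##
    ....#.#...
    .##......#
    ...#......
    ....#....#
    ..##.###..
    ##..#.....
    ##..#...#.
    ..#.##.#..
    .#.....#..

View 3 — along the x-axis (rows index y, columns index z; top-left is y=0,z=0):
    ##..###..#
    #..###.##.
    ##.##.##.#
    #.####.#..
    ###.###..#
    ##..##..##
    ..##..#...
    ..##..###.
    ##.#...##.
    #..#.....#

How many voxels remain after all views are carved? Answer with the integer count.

remaining voxels: 76

before carving: 1000 voxels (10×10×10)
V1 z: intersect with XY mask (49 set) -- 490 left
V2 y: intersect with XZ mask (29 set) -- 140 left
V3 x: intersect with YZ mask (54 set) -- 76 left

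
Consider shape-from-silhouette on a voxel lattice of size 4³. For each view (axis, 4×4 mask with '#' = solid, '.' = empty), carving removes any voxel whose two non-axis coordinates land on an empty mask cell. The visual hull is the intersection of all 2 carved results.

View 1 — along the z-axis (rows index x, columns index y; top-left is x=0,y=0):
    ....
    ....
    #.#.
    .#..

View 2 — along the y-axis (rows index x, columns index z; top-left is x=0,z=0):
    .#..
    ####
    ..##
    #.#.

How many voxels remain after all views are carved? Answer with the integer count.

before carving: 64 voxels (4×4×4)
step 1: project along z, AND mask (3/16) → |grid| = 12
step 2: project along y, AND mask (9/16) → |grid| = 6

6 voxels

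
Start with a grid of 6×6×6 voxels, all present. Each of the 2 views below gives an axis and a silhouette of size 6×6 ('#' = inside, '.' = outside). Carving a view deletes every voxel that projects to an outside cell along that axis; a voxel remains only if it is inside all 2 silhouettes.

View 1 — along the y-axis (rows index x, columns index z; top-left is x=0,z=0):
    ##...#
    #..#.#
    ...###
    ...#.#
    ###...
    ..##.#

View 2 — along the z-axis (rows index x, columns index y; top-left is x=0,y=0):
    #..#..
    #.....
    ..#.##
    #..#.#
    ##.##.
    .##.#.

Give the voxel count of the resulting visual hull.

|visual hull| = 45

start: 6×6×6 = 216 voxels
after view 1 [y-axis, 17 of 36 cells solid] → remaining = 102
after view 2 [z-axis, 16 of 36 cells solid] → remaining = 45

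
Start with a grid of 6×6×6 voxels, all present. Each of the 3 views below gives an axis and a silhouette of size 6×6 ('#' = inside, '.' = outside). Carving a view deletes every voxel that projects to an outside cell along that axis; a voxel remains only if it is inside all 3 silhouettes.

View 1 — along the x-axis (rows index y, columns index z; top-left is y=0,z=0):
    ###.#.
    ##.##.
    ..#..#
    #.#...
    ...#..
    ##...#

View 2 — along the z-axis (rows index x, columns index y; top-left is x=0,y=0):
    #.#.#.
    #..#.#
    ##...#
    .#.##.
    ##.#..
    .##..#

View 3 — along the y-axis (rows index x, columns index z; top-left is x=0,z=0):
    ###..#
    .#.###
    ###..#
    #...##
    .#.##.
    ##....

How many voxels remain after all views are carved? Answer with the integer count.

29 voxels

start: 6×6×6 = 216 voxels
  1. axis=0 (YZ plane), |mask|=16  ⇒  voxels=96
  2. axis=2 (XY plane), |mask|=18  ⇒  voxels=53
  3. axis=1 (XZ plane), |mask|=20  ⇒  voxels=29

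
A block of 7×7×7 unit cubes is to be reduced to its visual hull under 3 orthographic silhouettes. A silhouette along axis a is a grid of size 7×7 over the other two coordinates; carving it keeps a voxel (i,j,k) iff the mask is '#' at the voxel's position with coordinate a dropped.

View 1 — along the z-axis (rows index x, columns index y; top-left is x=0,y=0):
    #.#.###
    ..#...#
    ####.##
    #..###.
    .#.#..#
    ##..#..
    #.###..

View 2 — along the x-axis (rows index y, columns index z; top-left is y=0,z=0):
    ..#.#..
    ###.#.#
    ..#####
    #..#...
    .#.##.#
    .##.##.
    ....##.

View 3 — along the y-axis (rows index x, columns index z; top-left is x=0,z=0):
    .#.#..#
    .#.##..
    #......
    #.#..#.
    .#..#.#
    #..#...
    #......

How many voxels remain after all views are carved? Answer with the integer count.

|visual hull| = 22

initial block: 7^3 = 343
[1] z-view keeps 27 columns → grid now 189
[2] x-view keeps 24 columns → grid now 89
[3] y-view keeps 16 columns → grid now 22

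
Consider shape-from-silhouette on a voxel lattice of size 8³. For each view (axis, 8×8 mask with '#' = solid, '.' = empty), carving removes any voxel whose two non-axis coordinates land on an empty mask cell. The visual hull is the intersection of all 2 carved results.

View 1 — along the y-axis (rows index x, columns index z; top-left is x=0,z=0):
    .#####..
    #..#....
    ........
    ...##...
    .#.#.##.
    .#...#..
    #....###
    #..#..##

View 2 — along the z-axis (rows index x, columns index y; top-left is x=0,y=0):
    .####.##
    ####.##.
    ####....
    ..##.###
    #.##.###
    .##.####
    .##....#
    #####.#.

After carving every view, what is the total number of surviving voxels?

|visual hull| = 124

start: 8×8×8 = 512 voxels
  1. axis=1 (XZ plane), |mask|=23  ⇒  voxels=184
  2. axis=2 (XY plane), |mask|=42  ⇒  voxels=124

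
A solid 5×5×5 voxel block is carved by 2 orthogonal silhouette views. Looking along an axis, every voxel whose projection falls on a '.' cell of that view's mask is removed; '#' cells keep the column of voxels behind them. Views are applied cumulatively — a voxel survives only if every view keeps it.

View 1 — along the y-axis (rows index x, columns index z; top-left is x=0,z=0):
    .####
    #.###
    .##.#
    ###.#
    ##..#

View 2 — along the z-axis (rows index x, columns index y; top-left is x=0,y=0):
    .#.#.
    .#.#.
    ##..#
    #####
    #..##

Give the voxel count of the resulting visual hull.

voxel count = 54

full grid |V| = 125
carve view 1 (along y, XZ-mask fill 18/25): 90 voxels remain
carve view 2 (along z, XY-mask fill 15/25): 54 voxels remain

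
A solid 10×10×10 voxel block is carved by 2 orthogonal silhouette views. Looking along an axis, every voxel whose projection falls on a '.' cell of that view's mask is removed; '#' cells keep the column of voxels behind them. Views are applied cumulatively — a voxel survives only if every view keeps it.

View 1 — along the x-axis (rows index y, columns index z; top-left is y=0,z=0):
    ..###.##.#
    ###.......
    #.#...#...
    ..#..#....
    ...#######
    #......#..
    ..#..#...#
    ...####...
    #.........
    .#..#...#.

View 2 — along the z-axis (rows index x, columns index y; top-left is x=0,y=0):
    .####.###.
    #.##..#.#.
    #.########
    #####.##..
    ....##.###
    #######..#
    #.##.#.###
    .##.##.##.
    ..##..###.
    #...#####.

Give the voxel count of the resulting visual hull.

initial block: 10^3 = 1000
carve view 1 (along x, YZ-mask fill 34/100): 340 voxels remain
carve view 2 (along z, XY-mask fill 65/100): 220 voxels remain

remaining voxels: 220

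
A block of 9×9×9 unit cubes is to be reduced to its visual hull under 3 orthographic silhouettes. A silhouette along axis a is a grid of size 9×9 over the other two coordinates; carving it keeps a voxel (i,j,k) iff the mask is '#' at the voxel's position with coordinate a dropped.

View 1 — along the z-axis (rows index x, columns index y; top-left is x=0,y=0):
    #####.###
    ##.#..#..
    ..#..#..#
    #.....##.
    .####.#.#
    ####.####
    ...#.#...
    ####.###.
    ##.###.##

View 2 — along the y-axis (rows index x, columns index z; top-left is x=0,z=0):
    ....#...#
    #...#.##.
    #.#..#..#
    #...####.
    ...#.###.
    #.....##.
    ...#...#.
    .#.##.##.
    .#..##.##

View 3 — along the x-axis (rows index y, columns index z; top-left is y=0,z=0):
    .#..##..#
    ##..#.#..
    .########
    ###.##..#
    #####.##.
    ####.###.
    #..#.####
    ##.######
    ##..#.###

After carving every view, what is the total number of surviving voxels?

full grid |V| = 729
after view 1 [z-axis, 48 of 81 cells solid] → remaining = 432
after view 2 [y-axis, 34 of 81 cells solid] → remaining = 181
after view 3 [x-axis, 56 of 81 cells solid] → remaining = 124

voxel count = 124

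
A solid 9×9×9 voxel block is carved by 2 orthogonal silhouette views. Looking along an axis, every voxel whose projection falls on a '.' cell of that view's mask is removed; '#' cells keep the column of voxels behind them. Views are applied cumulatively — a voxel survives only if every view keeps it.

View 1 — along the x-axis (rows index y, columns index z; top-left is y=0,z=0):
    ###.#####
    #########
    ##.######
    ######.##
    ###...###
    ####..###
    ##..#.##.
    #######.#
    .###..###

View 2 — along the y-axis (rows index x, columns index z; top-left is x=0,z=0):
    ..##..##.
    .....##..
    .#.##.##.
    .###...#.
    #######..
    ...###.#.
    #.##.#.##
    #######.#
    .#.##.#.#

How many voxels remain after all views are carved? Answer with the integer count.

start: 9×9×9 = 729 voxels
[1] x-view keeps 65 columns → grid now 585
[2] y-view keeps 45 columns → grid now 319

remaining voxels: 319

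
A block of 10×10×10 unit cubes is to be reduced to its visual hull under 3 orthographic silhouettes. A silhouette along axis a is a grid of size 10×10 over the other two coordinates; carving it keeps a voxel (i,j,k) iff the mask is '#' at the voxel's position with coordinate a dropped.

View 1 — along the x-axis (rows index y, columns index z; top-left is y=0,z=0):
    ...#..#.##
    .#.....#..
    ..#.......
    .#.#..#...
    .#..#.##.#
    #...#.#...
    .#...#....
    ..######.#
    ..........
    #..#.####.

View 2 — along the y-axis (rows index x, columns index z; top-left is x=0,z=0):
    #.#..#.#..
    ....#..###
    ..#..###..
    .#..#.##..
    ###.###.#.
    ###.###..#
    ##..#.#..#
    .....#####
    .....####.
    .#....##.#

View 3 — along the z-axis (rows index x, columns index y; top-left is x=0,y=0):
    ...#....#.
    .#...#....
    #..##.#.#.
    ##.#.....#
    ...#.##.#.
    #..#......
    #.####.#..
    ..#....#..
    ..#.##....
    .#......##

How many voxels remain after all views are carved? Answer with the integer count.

remaining voxels: 50

full grid |V| = 1000
after view 1 [x-axis, 33 of 100 cells solid] → remaining = 330
after view 2 [y-axis, 48 of 100 cells solid] → remaining = 168
after view 3 [z-axis, 33 of 100 cells solid] → remaining = 50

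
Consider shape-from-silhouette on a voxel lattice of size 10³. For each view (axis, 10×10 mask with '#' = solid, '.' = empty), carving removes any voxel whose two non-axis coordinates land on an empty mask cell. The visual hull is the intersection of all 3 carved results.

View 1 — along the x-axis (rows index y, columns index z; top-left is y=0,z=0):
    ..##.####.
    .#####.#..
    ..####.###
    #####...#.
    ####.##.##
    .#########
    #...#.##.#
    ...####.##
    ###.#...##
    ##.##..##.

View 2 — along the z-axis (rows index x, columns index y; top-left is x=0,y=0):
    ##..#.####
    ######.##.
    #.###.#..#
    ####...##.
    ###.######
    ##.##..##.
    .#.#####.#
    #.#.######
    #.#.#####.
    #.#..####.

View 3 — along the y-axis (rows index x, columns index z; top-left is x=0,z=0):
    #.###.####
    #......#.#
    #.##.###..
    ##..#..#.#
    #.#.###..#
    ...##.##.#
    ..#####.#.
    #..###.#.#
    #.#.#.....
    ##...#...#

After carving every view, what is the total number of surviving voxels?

before carving: 1000 voxels (10×10×10)
V1 x: intersect with YZ mask (65 set) -- 650 left
V2 z: intersect with XY mask (70 set) -- 454 left
V3 y: intersect with XZ mask (52 set) -- 224 left

remaining voxels: 224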